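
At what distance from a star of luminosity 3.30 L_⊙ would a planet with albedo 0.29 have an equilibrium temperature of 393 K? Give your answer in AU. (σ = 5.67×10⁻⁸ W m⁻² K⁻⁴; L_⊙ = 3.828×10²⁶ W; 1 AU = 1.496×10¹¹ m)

d ≈ 0.768 AU

L = 3.30 × 3.828×10²⁶ = 1.26×10²⁷ W.
From T_eq⁴ = L(1−A)/(16πσd²): d = √[L(1−A)/(16πσT_eq⁴)].
d = √[1.26×10²⁷ × 0.71 / (16π × 5.67×10⁻⁸ × (393)⁴)] = 1.15×10¹¹ m = 0.768 AU.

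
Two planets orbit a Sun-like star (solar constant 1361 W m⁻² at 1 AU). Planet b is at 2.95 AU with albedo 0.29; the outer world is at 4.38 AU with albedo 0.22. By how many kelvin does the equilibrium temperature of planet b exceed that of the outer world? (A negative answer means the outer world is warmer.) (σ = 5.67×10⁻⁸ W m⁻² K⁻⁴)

ΔT ≈ 23.8 K

T_eq = [S₀(1−A)/(4σd²)]^(1/4), so T ∝ (1−A)^(1/4) / √d.
T₁ = [1361×0.71/(4×5.67×10⁻⁸×2.95²)]^(1/4) = 148.75 K.
T₂ = [1361×0.78/(4×5.67×10⁻⁸×4.38²)]^(1/4) = 124.98 K.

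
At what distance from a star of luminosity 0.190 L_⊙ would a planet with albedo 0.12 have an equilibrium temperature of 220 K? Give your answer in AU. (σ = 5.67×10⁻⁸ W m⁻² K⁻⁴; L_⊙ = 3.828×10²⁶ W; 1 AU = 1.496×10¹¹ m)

d ≈ 0.654 AU

L = 0.190 × 3.828×10²⁶ = 7.27×10²⁵ W.
From T_eq⁴ = L(1−A)/(16πσd²): d = √[L(1−A)/(16πσT_eq⁴)].
d = √[7.27×10²⁵ × 0.88 / (16π × 5.67×10⁻⁸ × (220)⁴)] = 9.79×10¹⁰ m = 0.654 AU.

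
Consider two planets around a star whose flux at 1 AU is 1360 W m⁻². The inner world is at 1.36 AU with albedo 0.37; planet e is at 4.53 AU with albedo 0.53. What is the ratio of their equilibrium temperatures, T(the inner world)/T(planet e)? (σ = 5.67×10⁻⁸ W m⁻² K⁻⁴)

T_eq = [S₀(1−A)/(4σd²)]^(1/4), so T ∝ (1−A)^(1/4) / √d.
T₁ = [1360×0.63/(4×5.67×10⁻⁸×1.36²)]^(1/4) = 212.59 K.
T₂ = [1360×0.47/(4×5.67×10⁻⁸×4.53²)]^(1/4) = 108.26 K.

T₁/T₂ ≈ 1.964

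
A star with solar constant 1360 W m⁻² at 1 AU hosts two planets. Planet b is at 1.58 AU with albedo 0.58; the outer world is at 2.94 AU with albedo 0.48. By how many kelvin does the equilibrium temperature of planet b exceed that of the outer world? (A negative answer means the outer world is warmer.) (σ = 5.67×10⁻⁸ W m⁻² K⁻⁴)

T_eq = [S₀(1−A)/(4σd²)]^(1/4), so T ∝ (1−A)^(1/4) / √d.
T₁ = [1360×0.42/(4×5.67×10⁻⁸×1.58²)]^(1/4) = 178.22 K.
T₂ = [1360×0.52/(4×5.67×10⁻⁸×2.94²)]^(1/4) = 137.82 K.

ΔT ≈ 40.4 K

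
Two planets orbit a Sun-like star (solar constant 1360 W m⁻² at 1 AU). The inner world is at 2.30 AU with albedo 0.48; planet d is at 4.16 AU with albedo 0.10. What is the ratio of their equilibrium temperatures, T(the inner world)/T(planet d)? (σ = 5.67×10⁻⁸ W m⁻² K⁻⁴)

T_eq = [S₀(1−A)/(4σd²)]^(1/4), so T ∝ (1−A)^(1/4) / √d.
T₁ = [1360×0.52/(4×5.67×10⁻⁸×2.30²)]^(1/4) = 155.82 K.
T₂ = [1360×0.90/(4×5.67×10⁻⁸×4.16²)]^(1/4) = 132.89 K.

T₁/T₂ ≈ 1.173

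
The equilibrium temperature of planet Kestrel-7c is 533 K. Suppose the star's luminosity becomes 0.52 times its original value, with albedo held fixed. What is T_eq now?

T_eq ∝ L^(1/4) · d^(−1/2).
T′ = 533 × 0.52^(1/4) = 453 K.

T_eq ≈ 453 K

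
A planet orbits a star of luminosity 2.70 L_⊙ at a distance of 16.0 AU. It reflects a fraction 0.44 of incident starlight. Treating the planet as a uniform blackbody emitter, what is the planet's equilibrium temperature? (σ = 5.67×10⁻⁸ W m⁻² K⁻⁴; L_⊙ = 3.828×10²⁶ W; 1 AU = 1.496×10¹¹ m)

T_eq ≈ 77.2 K

d = 16.0 AU = 2.39×10¹² m.
L = 2.70 × 3.828×10²⁶ = 1.03×10²⁷ W.
Flux: S = L/(4πd²) = 1.03×10²⁷/(4π×(2.39×10¹²)²) = 14.4 W m⁻².
Energy balance: absorbed = emitted ⇒ πR²·S(1−A) = 4πR²·σT_eq⁴, so T_eq⁴ = S(1−A)/(4σ).
T_eq = [14.4 × 0.56 / (4 × 5.67×10⁻⁸)]^(1/4) = (3.54×10⁷)^(1/4) = 77.2 K.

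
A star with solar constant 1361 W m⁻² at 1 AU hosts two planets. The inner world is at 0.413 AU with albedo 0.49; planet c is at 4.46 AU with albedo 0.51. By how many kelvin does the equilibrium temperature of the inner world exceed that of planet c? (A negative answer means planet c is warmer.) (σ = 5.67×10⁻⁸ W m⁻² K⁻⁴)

ΔT ≈ 255.7 K

T_eq = [S₀(1−A)/(4σd²)]^(1/4), so T ∝ (1−A)^(1/4) / √d.
T₁ = [1361×0.51/(4×5.67×10⁻⁸×0.413²)]^(1/4) = 365.99 K.
T₂ = [1361×0.49/(4×5.67×10⁻⁸×4.46²)]^(1/4) = 110.26 K.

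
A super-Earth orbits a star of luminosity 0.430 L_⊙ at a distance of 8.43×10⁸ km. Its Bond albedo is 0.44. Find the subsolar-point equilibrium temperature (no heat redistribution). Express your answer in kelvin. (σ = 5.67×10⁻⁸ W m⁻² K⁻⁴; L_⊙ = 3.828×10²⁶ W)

T_ss ≈ 116 K

d = 8.43×10⁸ km = 8.43×10¹¹ m.
L = 0.430 × 3.828×10²⁶ = 1.65×10²⁶ W.
Flux: S = L/(4πd²) = 1.65×10²⁶/(4π×(8.43×10¹¹)²) = 18.4 W m⁻².
At the subsolar point the surface absorbs S(1−A) and emits σT⁴ per unit area — no factor of 4, since only the local patch is in balance.
T = [18.4 × 0.56 / 5.67×10⁻⁸]^(1/4) = (1.82×10⁸)^(1/4) = 116 K.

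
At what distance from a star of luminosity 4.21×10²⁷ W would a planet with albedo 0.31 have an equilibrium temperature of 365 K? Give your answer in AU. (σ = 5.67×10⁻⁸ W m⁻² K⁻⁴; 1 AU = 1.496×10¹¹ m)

From T_eq⁴ = L(1−A)/(16πσd²): d = √[L(1−A)/(16πσT_eq⁴)].
d = √[4.21×10²⁷ × 0.69 / (16π × 5.67×10⁻⁸ × (365)⁴)] = 2.40×10¹¹ m = 1.60 AU.

d ≈ 1.60 AU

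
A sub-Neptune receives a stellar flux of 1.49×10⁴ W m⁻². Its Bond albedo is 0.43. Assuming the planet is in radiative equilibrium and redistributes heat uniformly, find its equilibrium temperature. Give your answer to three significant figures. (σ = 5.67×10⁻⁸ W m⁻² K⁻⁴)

Energy balance: absorbed = emitted ⇒ πR²·S(1−A) = 4πR²·σT_eq⁴, so T_eq⁴ = S(1−A)/(4σ).
T_eq = [1.49×10⁴ × 0.57 / (4 × 5.67×10⁻⁸)]^(1/4) = (3.74×10¹⁰)^(1/4) = 440 K.

T_eq ≈ 440 K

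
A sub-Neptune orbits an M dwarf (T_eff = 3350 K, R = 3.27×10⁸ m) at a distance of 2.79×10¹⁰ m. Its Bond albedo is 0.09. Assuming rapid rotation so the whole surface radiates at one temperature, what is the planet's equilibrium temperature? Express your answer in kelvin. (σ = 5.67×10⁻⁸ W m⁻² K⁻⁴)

L = 4πR_⋆²σT_⋆⁴ = 4π(3.27×10⁸)² × 5.67×10⁻⁸ × (3350)⁴ = 9.60×10²⁴ W.
S = L/(4πd²) = 981 W m⁻².
Energy balance: absorbed = emitted ⇒ πR²·S(1−A) = 4πR²·σT_eq⁴, so T_eq⁴ = S(1−A)/(4σ).
T_eq = [981 × 0.91 / (4 × 5.67×10⁻⁸)]^(1/4) = (3.94×10⁹)^(1/4) = 250 K.

T_eq ≈ 250 K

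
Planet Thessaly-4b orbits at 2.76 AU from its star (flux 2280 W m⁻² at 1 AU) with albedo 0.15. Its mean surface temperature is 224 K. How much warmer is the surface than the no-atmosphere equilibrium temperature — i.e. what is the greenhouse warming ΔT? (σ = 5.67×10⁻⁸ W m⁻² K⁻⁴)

ΔT ≈ 41.0 K

S = 2280/2.76² = 299.3 W m⁻².
T_eq = [S(1−A)/(4σ)]^(1/4) = [299.3×0.85/(4×5.67×10⁻⁸)]^(1/4) = 183.0 K.
ΔT = T_surf − T_eq = 224 − 183.0.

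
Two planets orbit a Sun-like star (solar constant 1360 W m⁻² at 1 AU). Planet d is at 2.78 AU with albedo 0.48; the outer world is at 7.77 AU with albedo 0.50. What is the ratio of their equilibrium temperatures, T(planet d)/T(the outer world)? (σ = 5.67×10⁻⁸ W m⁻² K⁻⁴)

T₁/T₂ ≈ 1.688

T_eq = [S₀(1−A)/(4σd²)]^(1/4), so T ∝ (1−A)^(1/4) / √d.
T₁ = [1360×0.52/(4×5.67×10⁻⁸×2.78²)]^(1/4) = 141.73 K.
T₂ = [1360×0.50/(4×5.67×10⁻⁸×7.77²)]^(1/4) = 83.95 K.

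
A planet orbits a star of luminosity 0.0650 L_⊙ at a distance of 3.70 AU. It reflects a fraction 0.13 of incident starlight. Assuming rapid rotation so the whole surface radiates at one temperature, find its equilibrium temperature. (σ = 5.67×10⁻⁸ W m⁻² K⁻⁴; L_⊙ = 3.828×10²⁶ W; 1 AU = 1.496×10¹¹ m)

d = 3.70 AU = 5.54×10¹¹ m.
L = 0.0650 × 3.828×10²⁶ = 2.49×10²⁵ W.
Flux: S = L/(4πd²) = 2.49×10²⁵/(4π×(5.54×10¹¹)²) = 6.46 W m⁻².
Energy balance: absorbed = emitted ⇒ πR²·S(1−A) = 4πR²·σT_eq⁴, so T_eq⁴ = S(1−A)/(4σ).
T_eq = [6.46 × 0.87 / (4 × 5.67×10⁻⁸)]^(1/4) = (2.48×10⁷)^(1/4) = 70.6 K.

T_eq ≈ 70.6 K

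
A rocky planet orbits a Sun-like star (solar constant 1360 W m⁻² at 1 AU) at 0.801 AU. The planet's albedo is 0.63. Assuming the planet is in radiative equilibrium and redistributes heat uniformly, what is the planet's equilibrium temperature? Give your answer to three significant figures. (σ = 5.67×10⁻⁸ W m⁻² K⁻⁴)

T_eq ≈ 242 K

Flux at 0.801 AU: S = 1360/0.801² = 2120 W m⁻².
Energy balance: absorbed = emitted ⇒ πR²·S(1−A) = 4πR²·σT_eq⁴, so T_eq⁴ = S(1−A)/(4σ).
T_eq = [2120 × 0.37 / (4 × 5.67×10⁻⁸)]^(1/4) = (3.46×10⁹)^(1/4) = 242 K.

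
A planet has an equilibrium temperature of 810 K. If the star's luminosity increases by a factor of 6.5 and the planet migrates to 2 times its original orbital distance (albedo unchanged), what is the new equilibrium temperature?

T_eq ≈ 915 K

T_eq ∝ L^(1/4) · d^(−1/2).
T′ = 810 × 6.5^(1/4) / 2^(1/2) = 915 K.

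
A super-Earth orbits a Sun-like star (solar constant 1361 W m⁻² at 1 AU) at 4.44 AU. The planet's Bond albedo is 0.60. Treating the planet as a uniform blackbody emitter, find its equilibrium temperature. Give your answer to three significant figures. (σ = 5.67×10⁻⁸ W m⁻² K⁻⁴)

T_eq ≈ 105 K

Flux at 4.44 AU: S = 1361/4.44² = 69.0 W m⁻².
Energy balance: absorbed = emitted ⇒ πR²·S(1−A) = 4πR²·σT_eq⁴, so T_eq⁴ = S(1−A)/(4σ).
T_eq = [69.0 × 0.40 / (4 × 5.67×10⁻⁸)]^(1/4) = (1.22×10⁸)^(1/4) = 105 K.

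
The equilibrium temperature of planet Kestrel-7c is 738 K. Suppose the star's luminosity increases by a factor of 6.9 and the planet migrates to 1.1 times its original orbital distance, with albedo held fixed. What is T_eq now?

T_eq ∝ L^(1/4) · d^(−1/2).
T′ = 738 × 6.9^(1/4) / 1.1^(1/2) = 1140 K.

T_eq ≈ 1140 K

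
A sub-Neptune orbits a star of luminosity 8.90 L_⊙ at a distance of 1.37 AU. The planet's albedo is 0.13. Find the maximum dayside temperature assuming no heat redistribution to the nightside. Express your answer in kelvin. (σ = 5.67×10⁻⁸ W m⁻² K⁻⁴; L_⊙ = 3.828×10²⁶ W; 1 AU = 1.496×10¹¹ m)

T_ss ≈ 561 K

d = 1.37 AU = 2.05×10¹¹ m.
L = 8.90 × 3.828×10²⁶ = 3.41×10²⁷ W.
Flux: S = L/(4πd²) = 3.41×10²⁷/(4π×(2.05×10¹¹)²) = 6450 W m⁻².
With no redistribution each surface element balances locally: S(1−A) = σT⁴.
T = [6450 × 0.87 / 5.67×10⁻⁸]^(1/4) = (9.90×10¹⁰)^(1/4) = 561 K.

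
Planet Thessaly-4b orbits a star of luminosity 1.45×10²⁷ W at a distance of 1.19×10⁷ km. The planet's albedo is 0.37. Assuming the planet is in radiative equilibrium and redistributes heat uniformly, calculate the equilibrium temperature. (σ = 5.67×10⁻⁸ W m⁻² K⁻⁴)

d = 1.19×10⁷ km = 1.19×10¹⁰ m.
Flux: S = L/(4πd²) = 1.45×10²⁷/(4π×(1.19×10¹⁰)²) = 8.15×10⁵ W m⁻².
Energy balance: absorbed = emitted ⇒ πR²·S(1−A) = 4πR²·σT_eq⁴, so T_eq⁴ = S(1−A)/(4σ).
T_eq = [8.15×10⁵ × 0.63 / (4 × 5.67×10⁻⁸)]^(1/4) = (2.26×10¹²)^(1/4) = 1230 K.

T_eq ≈ 1230 K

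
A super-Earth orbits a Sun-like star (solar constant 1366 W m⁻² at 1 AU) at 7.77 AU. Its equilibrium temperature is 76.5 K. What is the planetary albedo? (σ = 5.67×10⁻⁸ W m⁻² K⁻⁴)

A ≈ 0.66

Flux at 7.77 AU: S = 1366/7.77² = 22.6 W m⁻².
From T_eq⁴ = S(1−A)/(4σ): 1−A = 4σT_eq⁴/S.
1−A = 4 × 5.67×10⁻⁸ × (76.5)⁴ / 22.6 = 0.343.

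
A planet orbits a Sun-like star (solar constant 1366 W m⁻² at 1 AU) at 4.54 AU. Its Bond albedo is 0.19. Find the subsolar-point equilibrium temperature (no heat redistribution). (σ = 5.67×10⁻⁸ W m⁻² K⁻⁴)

Flux at 4.54 AU: S = 1366/4.54² = 66.3 W m⁻².
At the subsolar point the surface absorbs S(1−A) and emits σT⁴ per unit area — no factor of 4, since only the local patch is in balance.
T = [66.3 × 0.81 / 5.67×10⁻⁸]^(1/4) = (9.47×10⁸)^(1/4) = 175 K.

T_ss ≈ 175 K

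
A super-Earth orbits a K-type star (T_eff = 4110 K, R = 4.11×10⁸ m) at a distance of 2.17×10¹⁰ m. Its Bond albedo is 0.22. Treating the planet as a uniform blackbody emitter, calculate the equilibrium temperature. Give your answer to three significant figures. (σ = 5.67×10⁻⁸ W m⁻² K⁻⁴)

L = 4πR_⋆²σT_⋆⁴ = 4π(4.11×10⁸)² × 5.67×10⁻⁸ × (4110)⁴ = 3.43×10²⁵ W.
S = L/(4πd²) = 5800 W m⁻².
Energy balance: absorbed = emitted ⇒ πR²·S(1−A) = 4πR²·σT_eq⁴, so T_eq⁴ = S(1−A)/(4σ).
T_eq = [5800 × 0.78 / (4 × 5.67×10⁻⁸)]^(1/4) = (2.00×10¹⁰)^(1/4) = 376 K.

T_eq ≈ 376 K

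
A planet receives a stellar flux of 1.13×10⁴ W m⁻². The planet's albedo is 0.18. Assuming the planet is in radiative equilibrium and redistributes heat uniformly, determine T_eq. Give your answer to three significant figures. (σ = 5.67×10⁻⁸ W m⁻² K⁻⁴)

Energy balance: absorbed = emitted ⇒ πR²·S(1−A) = 4πR²·σT_eq⁴, so T_eq⁴ = S(1−A)/(4σ).
T_eq = [1.13×10⁴ × 0.82 / (4 × 5.67×10⁻⁸)]^(1/4) = (4.09×10¹⁰)^(1/4) = 450 K.

T_eq ≈ 450 K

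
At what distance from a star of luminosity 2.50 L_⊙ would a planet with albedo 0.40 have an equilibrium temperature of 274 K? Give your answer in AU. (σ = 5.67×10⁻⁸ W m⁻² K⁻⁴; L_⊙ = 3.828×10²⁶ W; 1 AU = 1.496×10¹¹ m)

L = 2.50 × 3.828×10²⁶ = 9.57×10²⁶ W.
From T_eq⁴ = L(1−A)/(16πσd²): d = √[L(1−A)/(16πσT_eq⁴)].
d = √[9.57×10²⁶ × 0.60 / (16π × 5.67×10⁻⁸ × (274)⁴)] = 1.89×10¹¹ m = 1.26 AU.

d ≈ 1.26 AU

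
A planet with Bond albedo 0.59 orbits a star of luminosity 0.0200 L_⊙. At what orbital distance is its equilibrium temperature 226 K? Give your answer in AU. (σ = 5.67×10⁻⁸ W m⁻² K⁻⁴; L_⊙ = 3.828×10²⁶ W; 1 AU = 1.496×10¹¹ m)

d ≈ 0.137 AU

L = 0.0200 × 3.828×10²⁶ = 7.66×10²⁴ W.
From T_eq⁴ = L(1−A)/(16πσd²): d = √[L(1−A)/(16πσT_eq⁴)].
d = √[7.66×10²⁴ × 0.41 / (16π × 5.67×10⁻⁸ × (226)⁴)] = 2.05×10¹⁰ m = 0.137 AU.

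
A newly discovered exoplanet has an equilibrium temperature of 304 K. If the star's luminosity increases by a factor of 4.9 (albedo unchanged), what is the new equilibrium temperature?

T_eq ∝ L^(1/4) · d^(−1/2).
T′ = 304 × 4.9^(1/4) = 452 K.

T_eq ≈ 452 K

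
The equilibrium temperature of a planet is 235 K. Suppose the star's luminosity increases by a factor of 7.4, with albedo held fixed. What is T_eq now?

T_eq ∝ L^(1/4) · d^(−1/2).
T′ = 235 × 7.4^(1/4) = 388 K.

T_eq ≈ 388 K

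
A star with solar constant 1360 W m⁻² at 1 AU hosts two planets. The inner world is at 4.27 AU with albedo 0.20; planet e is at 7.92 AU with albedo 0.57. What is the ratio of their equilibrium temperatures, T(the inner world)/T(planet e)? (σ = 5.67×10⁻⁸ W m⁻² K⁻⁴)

T_eq = [S₀(1−A)/(4σd²)]^(1/4), so T ∝ (1−A)^(1/4) / √d.
T₁ = [1360×0.80/(4×5.67×10⁻⁸×4.27²)]^(1/4) = 127.36 K.
T₂ = [1360×0.43/(4×5.67×10⁻⁸×7.92²)]^(1/4) = 80.07 K.

T₁/T₂ ≈ 1.591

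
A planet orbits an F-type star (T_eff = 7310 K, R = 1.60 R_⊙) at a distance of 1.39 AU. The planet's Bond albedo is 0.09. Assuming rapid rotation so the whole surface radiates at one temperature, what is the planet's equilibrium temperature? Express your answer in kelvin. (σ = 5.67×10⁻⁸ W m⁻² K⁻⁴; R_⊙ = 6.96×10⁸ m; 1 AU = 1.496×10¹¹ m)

R_⋆ = 1.60 × 6.96×10⁸ = 1.11×10⁹ m.
d = 1.39 AU = 2.08×10¹¹ m.
L = 4πR_⋆²σT_⋆⁴ = 4π(1.11×10⁹)² × 5.67×10⁻⁸ × (7310)⁴ = 2.52×10²⁷ W.
S = L/(4πd²) = 4640 W m⁻².
Energy balance: absorbed = emitted ⇒ πR²·S(1−A) = 4πR²·σT_eq⁴, so T_eq⁴ = S(1−A)/(4σ).
T_eq = [4640 × 0.91 / (4 × 5.67×10⁻⁸)]^(1/4) = (1.86×10¹⁰)^(1/4) = 369 K.

T_eq ≈ 369 K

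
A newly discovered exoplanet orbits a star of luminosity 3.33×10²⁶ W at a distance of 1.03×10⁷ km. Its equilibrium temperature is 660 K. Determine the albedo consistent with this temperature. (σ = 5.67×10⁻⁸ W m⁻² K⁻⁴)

A ≈ 0.83

d = 1.03×10⁷ km = 1.03×10¹⁰ m.
Flux: S = L/(4πd²) = 3.33×10²⁶/(4π×(1.03×10¹⁰)²) = 2.50×10⁵ W m⁻².
From T_eq⁴ = S(1−A)/(4σ): 1−A = 4σT_eq⁴/S.
1−A = 4 × 5.67×10⁻⁸ × (660)⁴ / 2.50×10⁵ = 0.172.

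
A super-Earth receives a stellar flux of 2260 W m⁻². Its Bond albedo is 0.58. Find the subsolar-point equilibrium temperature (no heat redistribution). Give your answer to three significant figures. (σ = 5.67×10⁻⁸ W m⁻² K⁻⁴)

T_ss ≈ 360 K

At the subsolar point the surface absorbs S(1−A) and emits σT⁴ per unit area — no factor of 4, since only the local patch is in balance.
T = [2260 × 0.42 / 5.67×10⁻⁸]^(1/4) = (1.67×10¹⁰)^(1/4) = 360 K.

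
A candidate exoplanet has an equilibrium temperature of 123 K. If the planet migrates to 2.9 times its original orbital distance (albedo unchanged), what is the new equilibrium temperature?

T_eq ∝ L^(1/4) · d^(−1/2).
T′ = 123 / 2.9^(1/2) = 72.2 K.

T_eq ≈ 72.2 K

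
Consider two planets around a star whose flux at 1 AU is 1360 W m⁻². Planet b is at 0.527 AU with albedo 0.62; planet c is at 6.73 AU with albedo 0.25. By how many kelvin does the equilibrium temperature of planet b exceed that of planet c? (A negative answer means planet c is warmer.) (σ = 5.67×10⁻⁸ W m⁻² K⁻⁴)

T_eq = [S₀(1−A)/(4σd²)]^(1/4), so T ∝ (1−A)^(1/4) / √d.
T₁ = [1360×0.38/(4×5.67×10⁻⁸×0.527²)]^(1/4) = 300.96 K.
T₂ = [1360×0.75/(4×5.67×10⁻⁸×6.73²)]^(1/4) = 99.82 K.

ΔT ≈ 201.1 K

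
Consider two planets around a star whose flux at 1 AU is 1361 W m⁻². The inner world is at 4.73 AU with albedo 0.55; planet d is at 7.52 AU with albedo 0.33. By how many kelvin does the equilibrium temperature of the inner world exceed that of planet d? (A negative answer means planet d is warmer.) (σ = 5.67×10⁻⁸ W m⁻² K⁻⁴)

ΔT ≈ 13.0 K

T_eq = [S₀(1−A)/(4σd²)]^(1/4), so T ∝ (1−A)^(1/4) / √d.
T₁ = [1361×0.45/(4×5.67×10⁻⁸×4.73²)]^(1/4) = 104.82 K.
T₂ = [1361×0.67/(4×5.67×10⁻⁸×7.52²)]^(1/4) = 91.83 K.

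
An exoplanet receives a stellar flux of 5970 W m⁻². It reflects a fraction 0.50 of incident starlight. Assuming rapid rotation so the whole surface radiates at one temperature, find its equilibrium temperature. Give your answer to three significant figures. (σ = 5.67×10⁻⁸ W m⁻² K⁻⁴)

Energy balance: absorbed = emitted ⇒ πR²·S(1−A) = 4πR²·σT_eq⁴, so T_eq⁴ = S(1−A)/(4σ).
T_eq = [5970 × 0.50 / (4 × 5.67×10⁻⁸)]^(1/4) = (1.32×10¹⁰)^(1/4) = 339 K.

T_eq ≈ 339 K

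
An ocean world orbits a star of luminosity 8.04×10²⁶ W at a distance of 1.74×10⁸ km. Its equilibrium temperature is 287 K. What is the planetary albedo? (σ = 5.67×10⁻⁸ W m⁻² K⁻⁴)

d = 1.74×10⁸ km = 1.74×10¹¹ m.
Flux: S = L/(4πd²) = 8.04×10²⁶/(4π×(1.74×10¹¹)²) = 2110 W m⁻².
From T_eq⁴ = S(1−A)/(4σ): 1−A = 4σT_eq⁴/S.
1−A = 4 × 5.67×10⁻⁸ × (287)⁴ / 2110 = 0.728.

A ≈ 0.27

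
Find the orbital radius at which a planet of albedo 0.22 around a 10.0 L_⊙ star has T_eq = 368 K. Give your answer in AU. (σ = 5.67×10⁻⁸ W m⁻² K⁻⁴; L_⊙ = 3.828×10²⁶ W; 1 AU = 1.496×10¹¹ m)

d ≈ 1.60 AU

L = 10.0 × 3.828×10²⁶ = 3.83×10²⁷ W.
From T_eq⁴ = L(1−A)/(16πσd²): d = √[L(1−A)/(16πσT_eq⁴)].
d = √[3.83×10²⁷ × 0.78 / (16π × 5.67×10⁻⁸ × (368)⁴)] = 2.39×10¹¹ m = 1.60 AU.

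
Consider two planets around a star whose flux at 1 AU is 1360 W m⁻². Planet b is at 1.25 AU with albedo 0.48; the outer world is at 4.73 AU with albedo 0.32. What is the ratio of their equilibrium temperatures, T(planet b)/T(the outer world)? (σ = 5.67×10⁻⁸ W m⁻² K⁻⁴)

T₁/T₂ ≈ 1.819

T_eq = [S₀(1−A)/(4σd²)]^(1/4), so T ∝ (1−A)^(1/4) / √d.
T₁ = [1360×0.52/(4×5.67×10⁻⁸×1.25²)]^(1/4) = 211.36 K.
T₂ = [1360×0.68/(4×5.67×10⁻⁸×4.73²)]^(1/4) = 116.19 K.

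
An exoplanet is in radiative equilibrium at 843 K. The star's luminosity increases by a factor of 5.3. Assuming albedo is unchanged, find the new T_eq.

T_eq ≈ 1280 K

T_eq ∝ L^(1/4) · d^(−1/2).
T′ = 843 × 5.3^(1/4) = 1280 K.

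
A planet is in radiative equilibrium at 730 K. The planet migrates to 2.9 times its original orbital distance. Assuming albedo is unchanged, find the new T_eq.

T_eq ∝ L^(1/4) · d^(−1/2).
T′ = 730 / 2.9^(1/2) = 429 K.

T_eq ≈ 429 K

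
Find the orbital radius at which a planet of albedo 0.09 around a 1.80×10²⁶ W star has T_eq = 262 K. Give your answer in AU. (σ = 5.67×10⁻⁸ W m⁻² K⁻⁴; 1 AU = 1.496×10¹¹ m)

d ≈ 0.738 AU

From T_eq⁴ = L(1−A)/(16πσd²): d = √[L(1−A)/(16πσT_eq⁴)].
d = √[1.80×10²⁶ × 0.91 / (16π × 5.67×10⁻⁸ × (262)⁴)] = 1.10×10¹¹ m = 0.738 AU.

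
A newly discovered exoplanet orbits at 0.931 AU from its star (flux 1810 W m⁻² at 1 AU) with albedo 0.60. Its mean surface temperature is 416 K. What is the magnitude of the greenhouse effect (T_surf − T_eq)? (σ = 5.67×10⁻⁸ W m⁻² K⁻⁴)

S = 1810/0.931² = 2088 W m⁻².
T_eq = [S(1−A)/(4σ)]^(1/4) = [2088×0.40/(4×5.67×10⁻⁸)]^(1/4) = 246.3 K.
ΔT = T_surf − T_eq = 416 − 246.3.

ΔT ≈ 169.7 K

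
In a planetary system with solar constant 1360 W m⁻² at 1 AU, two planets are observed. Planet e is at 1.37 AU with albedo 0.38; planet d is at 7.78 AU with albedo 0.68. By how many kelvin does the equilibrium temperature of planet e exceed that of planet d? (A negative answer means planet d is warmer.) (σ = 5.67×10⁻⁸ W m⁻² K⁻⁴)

T_eq = [S₀(1−A)/(4σd²)]^(1/4), so T ∝ (1−A)^(1/4) / √d.
T₁ = [1360×0.62/(4×5.67×10⁻⁸×1.37²)]^(1/4) = 210.97 K.
T₂ = [1360×0.32/(4×5.67×10⁻⁸×7.78²)]^(1/4) = 75.04 K.

ΔT ≈ 135.9 K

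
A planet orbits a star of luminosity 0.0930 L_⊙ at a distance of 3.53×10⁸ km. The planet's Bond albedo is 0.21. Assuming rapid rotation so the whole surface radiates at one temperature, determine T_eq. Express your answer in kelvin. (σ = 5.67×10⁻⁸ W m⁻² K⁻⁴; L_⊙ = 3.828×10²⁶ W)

d = 3.53×10⁸ km = 3.53×10¹¹ m.
L = 0.0930 × 3.828×10²⁶ = 3.56×10²⁵ W.
Flux: S = L/(4πd²) = 3.56×10²⁵/(4π×(3.53×10¹¹)²) = 22.7 W m⁻².
Energy balance: absorbed = emitted ⇒ πR²·S(1−A) = 4πR²·σT_eq⁴, so T_eq⁴ = S(1−A)/(4σ).
T_eq = [22.7 × 0.79 / (4 × 5.67×10⁻⁸)]^(1/4) = (7.92×10⁷)^(1/4) = 94.3 K.

T_eq ≈ 94.3 K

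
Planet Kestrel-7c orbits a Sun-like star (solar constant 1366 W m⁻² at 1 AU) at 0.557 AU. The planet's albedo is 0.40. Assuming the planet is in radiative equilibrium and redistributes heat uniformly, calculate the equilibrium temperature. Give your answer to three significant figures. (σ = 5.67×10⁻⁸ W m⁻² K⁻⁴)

Flux at 0.557 AU: S = 1366/0.557² = 4400 W m⁻².
Energy balance: absorbed = emitted ⇒ πR²·S(1−A) = 4πR²·σT_eq⁴, so T_eq⁴ = S(1−A)/(4σ).
T_eq = [4400 × 0.60 / (4 × 5.67×10⁻⁸)]^(1/4) = (1.16×10¹⁰)^(1/4) = 329 K.

T_eq ≈ 329 K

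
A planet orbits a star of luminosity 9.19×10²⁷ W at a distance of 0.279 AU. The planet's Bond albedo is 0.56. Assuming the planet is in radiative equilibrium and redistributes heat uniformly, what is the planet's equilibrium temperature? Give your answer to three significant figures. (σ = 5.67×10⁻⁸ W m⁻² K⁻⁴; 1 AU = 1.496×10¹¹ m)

T_eq ≈ 950 K

d = 0.279 AU = 4.17×10¹⁰ m.
Flux: S = L/(4πd²) = 9.19×10²⁷/(4π×(4.17×10¹⁰)²) = 4.20×10⁵ W m⁻².
Energy balance: absorbed = emitted ⇒ πR²·S(1−A) = 4πR²·σT_eq⁴, so T_eq⁴ = S(1−A)/(4σ).
T_eq = [4.20×10⁵ × 0.44 / (4 × 5.67×10⁻⁸)]^(1/4) = (8.14×10¹¹)^(1/4) = 950 K.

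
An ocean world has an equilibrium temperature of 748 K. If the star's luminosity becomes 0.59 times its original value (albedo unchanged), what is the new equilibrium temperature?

T_eq ∝ L^(1/4) · d^(−1/2).
T′ = 748 × 0.59^(1/4) = 656 K.

T_eq ≈ 656 K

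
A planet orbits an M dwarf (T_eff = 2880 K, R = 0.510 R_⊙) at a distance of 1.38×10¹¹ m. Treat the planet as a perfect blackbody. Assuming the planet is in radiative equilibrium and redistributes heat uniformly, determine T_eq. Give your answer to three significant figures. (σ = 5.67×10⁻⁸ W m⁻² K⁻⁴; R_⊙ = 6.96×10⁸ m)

T_eq ≈ 103 K

R_⋆ = 0.510 × 6.96×10⁸ = 3.55×10⁸ m.
L = 4πR_⋆²σT_⋆⁴ = 4π(3.55×10⁸)² × 5.67×10⁻⁸ × (2880)⁴ = 6.18×10²⁴ W.
S = L/(4πd²) = 25.8 W m⁻².
Energy balance: absorbed = emitted ⇒ πR²·S(1−A) = 4πR²·σT_eq⁴, so T_eq⁴ = S(1−A)/(4σ).
T_eq = [25.8 × 1.00 / (4 × 5.67×10⁻⁸)]^(1/4) = (1.14×10⁸)^(1/4) = 103 K.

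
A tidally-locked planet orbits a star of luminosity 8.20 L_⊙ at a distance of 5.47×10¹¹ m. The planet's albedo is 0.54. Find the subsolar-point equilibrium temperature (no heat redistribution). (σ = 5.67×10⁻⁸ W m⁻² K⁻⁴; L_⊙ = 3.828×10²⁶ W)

T_ss ≈ 287 K

L = 8.20 × 3.828×10²⁶ = 3.14×10²⁷ W.
Flux: S = L/(4πd²) = 3.14×10²⁷/(4π×(5.47×10¹¹)²) = 835 W m⁻².
At the subsolar point the surface absorbs S(1−A) and emits σT⁴ per unit area — no factor of 4, since only the local patch is in balance.
T = [835 × 0.46 / 5.67×10⁻⁸]^(1/4) = (6.77×10⁹)^(1/4) = 287 K.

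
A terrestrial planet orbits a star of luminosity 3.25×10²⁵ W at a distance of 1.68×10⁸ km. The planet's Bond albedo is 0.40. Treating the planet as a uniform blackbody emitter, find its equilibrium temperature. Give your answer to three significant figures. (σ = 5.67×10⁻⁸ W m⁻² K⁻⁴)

T_eq ≈ 125 K

d = 1.68×10⁸ km = 1.68×10¹¹ m.
Flux: S = L/(4πd²) = 3.25×10²⁵/(4π×(1.68×10¹¹)²) = 91.6 W m⁻².
Energy balance: absorbed = emitted ⇒ πR²·S(1−A) = 4πR²·σT_eq⁴, so T_eq⁴ = S(1−A)/(4σ).
T_eq = [91.6 × 0.60 / (4 × 5.67×10⁻⁸)]^(1/4) = (2.42×10⁸)^(1/4) = 125 K.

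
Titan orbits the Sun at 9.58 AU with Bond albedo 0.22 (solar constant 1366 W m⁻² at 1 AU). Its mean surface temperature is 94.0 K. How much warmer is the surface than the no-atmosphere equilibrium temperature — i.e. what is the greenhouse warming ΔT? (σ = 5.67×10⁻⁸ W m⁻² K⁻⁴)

S = 1366/9.58² = 14.88 W m⁻².
T_eq = [S(1−A)/(4σ)]^(1/4) = [14.88×0.78/(4×5.67×10⁻⁸)]^(1/4) = 84.6 K.
ΔT = T_surf − T_eq = 94 − 84.6.

ΔT ≈ 9.4 K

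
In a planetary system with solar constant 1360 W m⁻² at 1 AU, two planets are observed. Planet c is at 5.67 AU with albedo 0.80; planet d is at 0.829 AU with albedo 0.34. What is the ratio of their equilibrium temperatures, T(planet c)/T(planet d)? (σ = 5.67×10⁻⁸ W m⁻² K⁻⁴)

T₁/T₂ ≈ 0.284

T_eq = [S₀(1−A)/(4σd²)]^(1/4), so T ∝ (1−A)^(1/4) / √d.
T₁ = [1360×0.20/(4×5.67×10⁻⁸×5.67²)]^(1/4) = 78.15 K.
T₂ = [1360×0.66/(4×5.67×10⁻⁸×0.829²)]^(1/4) = 275.48 K.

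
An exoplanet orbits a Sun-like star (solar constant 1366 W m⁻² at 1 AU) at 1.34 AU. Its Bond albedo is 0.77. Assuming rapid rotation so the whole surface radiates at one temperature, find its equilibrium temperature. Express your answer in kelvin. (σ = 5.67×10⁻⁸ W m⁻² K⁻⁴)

T_eq ≈ 167 K

Flux at 1.34 AU: S = 1366/1.34² = 761 W m⁻².
Energy balance: absorbed = emitted ⇒ πR²·S(1−A) = 4πR²·σT_eq⁴, so T_eq⁴ = S(1−A)/(4σ).
T_eq = [761 × 0.23 / (4 × 5.67×10⁻⁸)]^(1/4) = (7.71×10⁸)^(1/4) = 167 K.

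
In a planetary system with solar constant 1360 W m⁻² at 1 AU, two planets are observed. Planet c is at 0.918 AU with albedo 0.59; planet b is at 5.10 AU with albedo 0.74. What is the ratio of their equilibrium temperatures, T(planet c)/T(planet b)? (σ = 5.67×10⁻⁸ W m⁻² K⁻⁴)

T₁/T₂ ≈ 2.641

T_eq = [S₀(1−A)/(4σd²)]^(1/4), so T ∝ (1−A)^(1/4) / √d.
T₁ = [1360×0.41/(4×5.67×10⁻⁸×0.918²)]^(1/4) = 232.41 K.
T₂ = [1360×0.26/(4×5.67×10⁻⁸×5.10²)]^(1/4) = 87.99 K.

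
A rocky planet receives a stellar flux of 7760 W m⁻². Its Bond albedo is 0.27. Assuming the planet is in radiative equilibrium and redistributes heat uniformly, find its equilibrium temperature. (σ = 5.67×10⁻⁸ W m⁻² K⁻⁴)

T_eq ≈ 398 K

Energy balance: absorbed = emitted ⇒ πR²·S(1−A) = 4πR²·σT_eq⁴, so T_eq⁴ = S(1−A)/(4σ).
T_eq = [7760 × 0.73 / (4 × 5.67×10⁻⁸)]^(1/4) = (2.50×10¹⁰)^(1/4) = 398 K.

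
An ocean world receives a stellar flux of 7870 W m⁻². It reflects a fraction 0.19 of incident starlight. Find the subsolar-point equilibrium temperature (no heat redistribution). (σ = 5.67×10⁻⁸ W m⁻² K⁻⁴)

T_ss ≈ 579 K

At the subsolar point the surface absorbs S(1−A) and emits σT⁴ per unit area — no factor of 4, since only the local patch is in balance.
T = [7870 × 0.81 / 5.67×10⁻⁸]^(1/4) = (1.12×10¹¹)^(1/4) = 579 K.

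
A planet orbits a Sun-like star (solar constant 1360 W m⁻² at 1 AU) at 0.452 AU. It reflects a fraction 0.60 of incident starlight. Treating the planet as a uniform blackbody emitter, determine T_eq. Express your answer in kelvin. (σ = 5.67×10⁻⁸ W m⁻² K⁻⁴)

T_eq ≈ 329 K

Flux at 0.452 AU: S = 1360/0.452² = 6660 W m⁻².
Energy balance: absorbed = emitted ⇒ πR²·S(1−A) = 4πR²·σT_eq⁴, so T_eq⁴ = S(1−A)/(4σ).
T_eq = [6660 × 0.40 / (4 × 5.67×10⁻⁸)]^(1/4) = (1.17×10¹⁰)^(1/4) = 329 K.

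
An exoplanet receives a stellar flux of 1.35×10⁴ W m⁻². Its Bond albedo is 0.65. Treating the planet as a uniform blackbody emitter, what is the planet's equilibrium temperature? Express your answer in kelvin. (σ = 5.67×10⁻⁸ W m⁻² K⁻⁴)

Energy balance: absorbed = emitted ⇒ πR²·S(1−A) = 4πR²·σT_eq⁴, so T_eq⁴ = S(1−A)/(4σ).
T_eq = [1.35×10⁴ × 0.35 / (4 × 5.67×10⁻⁸)]^(1/4) = (2.08×10¹⁰)^(1/4) = 380 K.

T_eq ≈ 380 K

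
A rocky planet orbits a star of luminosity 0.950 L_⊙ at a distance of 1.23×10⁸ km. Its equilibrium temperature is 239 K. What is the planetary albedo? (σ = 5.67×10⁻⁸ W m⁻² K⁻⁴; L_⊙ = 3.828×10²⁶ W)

d = 1.23×10⁸ km = 1.23×10¹¹ m.
L = 0.950 × 3.828×10²⁶ = 3.64×10²⁶ W.
Flux: S = L/(4πd²) = 3.64×10²⁶/(4π×(1.23×10¹¹)²) = 1910 W m⁻².
From T_eq⁴ = S(1−A)/(4σ): 1−A = 4σT_eq⁴/S.
1−A = 4 × 5.67×10⁻⁸ × (239)⁴ / 1910 = 0.387.

A ≈ 0.61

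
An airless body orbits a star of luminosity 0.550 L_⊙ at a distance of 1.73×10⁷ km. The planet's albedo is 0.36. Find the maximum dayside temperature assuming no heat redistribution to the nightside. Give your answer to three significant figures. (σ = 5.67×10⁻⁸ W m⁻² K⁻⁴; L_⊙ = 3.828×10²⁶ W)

T_ss ≈ 892 K

d = 1.73×10⁷ km = 1.73×10¹⁰ m.
L = 0.550 × 3.828×10²⁶ = 2.11×10²⁶ W.
Flux: S = L/(4πd²) = 2.11×10²⁶/(4π×(1.73×10¹⁰)²) = 5.60×10⁴ W m⁻².
With no redistribution each surface element balances locally: S(1−A) = σT⁴.
T = [5.60×10⁴ × 0.64 / 5.67×10⁻⁸]^(1/4) = (6.32×10¹¹)^(1/4) = 892 K.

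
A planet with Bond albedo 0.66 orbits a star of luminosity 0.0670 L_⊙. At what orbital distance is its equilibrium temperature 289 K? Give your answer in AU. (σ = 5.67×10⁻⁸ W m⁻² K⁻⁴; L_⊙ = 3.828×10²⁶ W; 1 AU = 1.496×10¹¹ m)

L = 0.0670 × 3.828×10²⁶ = 2.56×10²⁵ W.
From T_eq⁴ = L(1−A)/(16πσd²): d = √[L(1−A)/(16πσT_eq⁴)].
d = √[2.56×10²⁵ × 0.34 / (16π × 5.67×10⁻⁸ × (289)⁴)] = 2.09×10¹⁰ m = 0.140 AU.

d ≈ 0.140 AU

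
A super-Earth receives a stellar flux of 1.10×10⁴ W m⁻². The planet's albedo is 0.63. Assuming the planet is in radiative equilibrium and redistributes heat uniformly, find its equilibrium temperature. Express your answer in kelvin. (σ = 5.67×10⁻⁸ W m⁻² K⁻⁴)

Energy balance: absorbed = emitted ⇒ πR²·S(1−A) = 4πR²·σT_eq⁴, so T_eq⁴ = S(1−A)/(4σ).
T_eq = [1.10×10⁴ × 0.37 / (4 × 5.67×10⁻⁸)]^(1/4) = (1.79×10¹⁰)^(1/4) = 366 K.

T_eq ≈ 366 K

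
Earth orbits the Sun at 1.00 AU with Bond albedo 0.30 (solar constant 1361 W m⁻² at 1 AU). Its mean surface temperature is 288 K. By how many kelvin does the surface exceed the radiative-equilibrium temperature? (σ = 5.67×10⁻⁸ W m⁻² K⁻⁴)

ΔT ≈ 33.4 K

S = 1361/1.00² = 1361 W m⁻².
T_eq = [S(1−A)/(4σ)]^(1/4) = [1361×0.70/(4×5.67×10⁻⁸)]^(1/4) = 254.6 K.
ΔT = T_surf − T_eq = 288 − 254.6.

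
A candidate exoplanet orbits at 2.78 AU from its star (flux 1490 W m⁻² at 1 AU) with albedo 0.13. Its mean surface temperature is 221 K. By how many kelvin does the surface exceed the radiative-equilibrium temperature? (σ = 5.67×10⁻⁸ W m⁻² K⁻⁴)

ΔT ≈ 56.1 K

S = 1490/2.78² = 192.8 W m⁻².
T_eq = [S(1−A)/(4σ)]^(1/4) = [192.8×0.87/(4×5.67×10⁻⁸)]^(1/4) = 164.9 K.
ΔT = T_surf − T_eq = 221 − 164.9.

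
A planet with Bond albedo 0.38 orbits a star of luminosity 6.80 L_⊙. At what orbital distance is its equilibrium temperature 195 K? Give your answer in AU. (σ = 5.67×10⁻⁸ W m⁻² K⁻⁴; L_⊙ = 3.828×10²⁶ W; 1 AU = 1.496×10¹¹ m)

d ≈ 4.18 AU

L = 6.80 × 3.828×10²⁶ = 2.60×10²⁷ W.
From T_eq⁴ = L(1−A)/(16πσd²): d = √[L(1−A)/(16πσT_eq⁴)].
d = √[2.60×10²⁷ × 0.62 / (16π × 5.67×10⁻⁸ × (195)⁴)] = 6.26×10¹¹ m = 4.18 AU.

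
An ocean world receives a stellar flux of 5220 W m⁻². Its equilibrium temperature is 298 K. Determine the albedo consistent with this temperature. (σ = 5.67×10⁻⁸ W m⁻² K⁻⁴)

A ≈ 0.66

From T_eq⁴ = S(1−A)/(4σ): 1−A = 4σT_eq⁴/S.
1−A = 4 × 5.67×10⁻⁸ × (298)⁴ / 5220 = 0.343.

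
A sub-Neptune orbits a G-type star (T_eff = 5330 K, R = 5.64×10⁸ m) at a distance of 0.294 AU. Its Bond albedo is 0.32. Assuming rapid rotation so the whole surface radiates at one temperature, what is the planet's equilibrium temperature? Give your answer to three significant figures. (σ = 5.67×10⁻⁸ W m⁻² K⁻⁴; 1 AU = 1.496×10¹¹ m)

T_eq ≈ 388 K

d = 0.294 AU = 4.40×10¹⁰ m.
L = 4πR_⋆²σT_⋆⁴ = 4π(5.64×10⁸)² × 5.67×10⁻⁸ × (5330)⁴ = 1.83×10²⁶ W.
S = L/(4πd²) = 7520 W m⁻².
Energy balance: absorbed = emitted ⇒ πR²·S(1−A) = 4πR²·σT_eq⁴, so T_eq⁴ = S(1−A)/(4σ).
T_eq = [7520 × 0.68 / (4 × 5.67×10⁻⁸)]^(1/4) = (2.26×10¹⁰)^(1/4) = 388 K.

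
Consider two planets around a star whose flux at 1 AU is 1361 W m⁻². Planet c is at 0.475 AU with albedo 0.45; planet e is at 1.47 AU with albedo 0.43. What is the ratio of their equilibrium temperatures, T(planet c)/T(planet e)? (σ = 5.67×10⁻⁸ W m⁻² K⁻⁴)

T_eq = [S₀(1−A)/(4σd²)]^(1/4), so T ∝ (1−A)^(1/4) / √d.
T₁ = [1361×0.55/(4×5.67×10⁻⁸×0.475²)]^(1/4) = 347.77 K.
T₂ = [1361×0.57/(4×5.67×10⁻⁸×1.47²)]^(1/4) = 199.46 K.

T₁/T₂ ≈ 1.744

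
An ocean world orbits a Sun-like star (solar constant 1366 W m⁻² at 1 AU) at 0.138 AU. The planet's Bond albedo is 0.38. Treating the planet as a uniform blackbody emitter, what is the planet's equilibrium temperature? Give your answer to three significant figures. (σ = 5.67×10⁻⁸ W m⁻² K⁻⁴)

T_eq ≈ 665 K

Flux at 0.138 AU: S = 1366/0.138² = 7.17×10⁴ W m⁻².
Energy balance: absorbed = emitted ⇒ πR²·S(1−A) = 4πR²·σT_eq⁴, so T_eq⁴ = S(1−A)/(4σ).
T_eq = [7.17×10⁴ × 0.62 / (4 × 5.67×10⁻⁸)]^(1/4) = (1.96×10¹¹)^(1/4) = 665 K.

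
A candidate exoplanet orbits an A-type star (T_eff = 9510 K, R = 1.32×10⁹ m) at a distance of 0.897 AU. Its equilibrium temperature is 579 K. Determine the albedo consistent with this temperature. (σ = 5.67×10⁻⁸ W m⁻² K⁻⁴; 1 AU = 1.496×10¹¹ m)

d = 0.897 AU = 1.34×10¹¹ m.
L = 4πR_⋆²σT_⋆⁴ = 4π(1.32×10⁹)² × 5.67×10⁻⁸ × (9510)⁴ = 1.02×10²⁸ W.
S = L/(4πd²) = 4.49×10⁴ W m⁻².
From T_eq⁴ = S(1−A)/(4σ): 1−A = 4σT_eq⁴/S.
1−A = 4 × 5.67×10⁻⁸ × (579)⁴ / 4.49×10⁴ = 0.568.

A ≈ 0.43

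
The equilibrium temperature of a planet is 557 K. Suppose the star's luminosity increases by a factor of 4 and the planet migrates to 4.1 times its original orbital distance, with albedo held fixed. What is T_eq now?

T_eq ≈ 389 K

T_eq ∝ L^(1/4) · d^(−1/2).
T′ = 557 × 4^(1/4) / 4.1^(1/2) = 389 K.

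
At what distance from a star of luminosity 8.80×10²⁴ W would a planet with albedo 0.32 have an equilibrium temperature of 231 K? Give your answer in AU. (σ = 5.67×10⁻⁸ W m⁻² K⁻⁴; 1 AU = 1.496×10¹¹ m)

From T_eq⁴ = L(1−A)/(16πσd²): d = √[L(1−A)/(16πσT_eq⁴)].
d = √[8.80×10²⁴ × 0.68 / (16π × 5.67×10⁻⁸ × (231)⁴)] = 2.72×10¹⁰ m = 0.182 AU.

d ≈ 0.182 AU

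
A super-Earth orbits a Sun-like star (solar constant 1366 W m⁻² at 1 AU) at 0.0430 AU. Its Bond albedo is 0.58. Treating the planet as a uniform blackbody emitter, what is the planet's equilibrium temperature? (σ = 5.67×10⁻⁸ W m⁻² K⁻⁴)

T_eq ≈ 1080 K

Flux at 0.0430 AU: S = 1366/0.0430² = 7.39×10⁵ W m⁻².
Energy balance: absorbed = emitted ⇒ πR²·S(1−A) = 4πR²·σT_eq⁴, so T_eq⁴ = S(1−A)/(4σ).
T_eq = [7.39×10⁵ × 0.42 / (4 × 5.67×10⁻⁸)]^(1/4) = (1.37×10¹²)^(1/4) = 1080 K.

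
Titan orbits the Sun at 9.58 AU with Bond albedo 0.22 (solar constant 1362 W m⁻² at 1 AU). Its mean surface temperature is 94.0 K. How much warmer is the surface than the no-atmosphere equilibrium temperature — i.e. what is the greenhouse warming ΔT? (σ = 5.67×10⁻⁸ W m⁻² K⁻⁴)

ΔT ≈ 9.5 K

S = 1362/9.58² = 14.84 W m⁻².
T_eq = [S(1−A)/(4σ)]^(1/4) = [14.84×0.78/(4×5.67×10⁻⁸)]^(1/4) = 84.5 K.
ΔT = T_surf − T_eq = 94 − 84.5.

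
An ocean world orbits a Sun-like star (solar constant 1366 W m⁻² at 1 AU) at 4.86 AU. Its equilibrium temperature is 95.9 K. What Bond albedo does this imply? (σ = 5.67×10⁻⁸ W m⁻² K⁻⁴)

A ≈ 0.67

Flux at 4.86 AU: S = 1366/4.86² = 57.8 W m⁻².
From T_eq⁴ = S(1−A)/(4σ): 1−A = 4σT_eq⁴/S.
1−A = 4 × 5.67×10⁻⁸ × (95.9)⁴ / 57.8 = 0.332.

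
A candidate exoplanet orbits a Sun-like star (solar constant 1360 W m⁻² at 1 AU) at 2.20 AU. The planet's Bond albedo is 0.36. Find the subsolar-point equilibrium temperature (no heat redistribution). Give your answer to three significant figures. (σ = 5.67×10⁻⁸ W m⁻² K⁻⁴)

T_ss ≈ 237 K

Flux at 2.20 AU: S = 1360/2.20² = 281 W m⁻².
At the subsolar point the surface absorbs S(1−A) and emits σT⁴ per unit area — no factor of 4, since only the local patch is in balance.
T = [281 × 0.64 / 5.67×10⁻⁸]^(1/4) = (3.17×10⁹)^(1/4) = 237 K.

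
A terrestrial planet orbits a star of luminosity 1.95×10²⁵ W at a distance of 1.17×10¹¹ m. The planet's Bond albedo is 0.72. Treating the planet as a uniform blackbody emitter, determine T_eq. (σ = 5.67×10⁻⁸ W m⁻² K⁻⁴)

T_eq ≈ 109 K

Flux: S = L/(4πd²) = 1.95×10²⁵/(4π×(1.17×10¹¹)²) = 113 W m⁻².
Energy balance: absorbed = emitted ⇒ πR²·S(1−A) = 4πR²·σT_eq⁴, so T_eq⁴ = S(1−A)/(4σ).
T_eq = [113 × 0.28 / (4 × 5.67×10⁻⁸)]^(1/4) = (1.40×10⁸)^(1/4) = 109 K.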